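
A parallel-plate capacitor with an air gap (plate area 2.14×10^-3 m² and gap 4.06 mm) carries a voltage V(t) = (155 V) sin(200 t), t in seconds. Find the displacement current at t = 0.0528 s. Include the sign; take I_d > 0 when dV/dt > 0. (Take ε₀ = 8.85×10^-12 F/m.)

-6.10×10^-8 A

C = ε₀A/d = (8.85×10^-12)(2.14×10^-3)/(4.06×10^-3) = 4.665×10^-12 F. dV/dt = V₀ω·cos(ωt); at ωt = 10.56 rad this factor is -0.4219.
I_d = C dV/dt = (4.665×10^-12)(155)(200)(-0.4219) = -6.10×10^-8 A.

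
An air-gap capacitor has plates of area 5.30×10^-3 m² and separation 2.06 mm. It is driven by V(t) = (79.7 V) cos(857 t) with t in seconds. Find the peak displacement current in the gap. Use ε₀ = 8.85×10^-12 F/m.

(dE/dt)_max = V₀ω/d = 3.316×10^7 V/(m·s); ω = 857 rad/s.
I_d,max = ε₀ A (dE/dt)_max = (8.85×10^-12)(5.30×10^-3)(3.316×10^7) = 1.56×10^-6 A.

1.56×10^-6 A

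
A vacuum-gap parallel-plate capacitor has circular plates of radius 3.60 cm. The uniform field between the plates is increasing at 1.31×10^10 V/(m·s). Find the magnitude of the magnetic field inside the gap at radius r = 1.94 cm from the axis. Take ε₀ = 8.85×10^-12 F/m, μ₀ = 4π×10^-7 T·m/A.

Total displacement current: I_d = ε₀(πR²)(dE/dt) = (8.85×10^-12)(4.072×10^-3)(1.31×10^10) = 4.721×10^-4 A.
For r < R the Ampère–Maxwell law gives B(2πr) = μ₀ I_d (r²/R²), so B = μ₀ I_d r/(2πR²) = (4π×10^-7)(4.721×10^-4)(0.0194)/(2π·0.0360²) = 1.41×10^-9 T.

1.41×10^-9 T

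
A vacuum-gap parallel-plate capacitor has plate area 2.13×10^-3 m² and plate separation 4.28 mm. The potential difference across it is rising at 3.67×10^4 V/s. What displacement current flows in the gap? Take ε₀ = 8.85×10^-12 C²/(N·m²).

The displacement current equals the charging current C dV/dt. With C = ε₀A/d = (8.85×10^-12)(2.13×10^-3)/(4.28×10^-3) = 4.404×10^-12 F, I_d = (4.404×10^-12)(3.67×10^4) = 1.62×10^-7 A.

1.62×10^-7 A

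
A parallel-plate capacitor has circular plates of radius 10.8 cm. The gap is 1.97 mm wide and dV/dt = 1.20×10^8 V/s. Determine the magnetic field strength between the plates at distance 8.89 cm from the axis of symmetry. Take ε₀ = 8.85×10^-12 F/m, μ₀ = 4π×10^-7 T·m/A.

3.01×10^-8 T

dE/dt = (dV/dt)/d = 6.091×10^10 V/(m·s); I_d = ε₀(πR²)(dE/dt) = (8.85×10^-12)(0.03664)(6.091×10^10) = 0.01975 A.
For r < R the Ampère–Maxwell law gives B(2πr) = μ₀ I_d (r²/R²), so B = μ₀ I_d r/(2πR²) = (4π×10^-7)(0.01975)(0.0889)/(2π·0.108²) = 3.01×10^-8 T.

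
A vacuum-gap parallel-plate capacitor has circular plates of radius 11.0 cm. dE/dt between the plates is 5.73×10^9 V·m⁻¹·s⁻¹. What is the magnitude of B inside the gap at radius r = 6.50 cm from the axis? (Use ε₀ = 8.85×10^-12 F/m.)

2.07×10^-9 T

Through the whole plate area (πR² = 0.03801 m²), I_d = ε₀ πR² dE/dt = 1.928×10^-3 A.
An Ampèrian loop of radius r encloses a fraction (r/R)² of I_d. Then B·2πr = μ₀ I_d (r/R)², giving B = μ₀ I_d r/(2πR²) = 2.07×10^-9 T.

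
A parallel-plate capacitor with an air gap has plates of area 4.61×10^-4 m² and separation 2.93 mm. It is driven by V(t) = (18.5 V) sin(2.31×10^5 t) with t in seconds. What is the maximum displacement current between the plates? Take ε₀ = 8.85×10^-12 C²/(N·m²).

5.95×10^-6 A

C = ε₀A/d = (8.85×10^-12)(4.61×10^-4)/(2.93×10^-3) = 1.392×10^-12 F; ω = 2.31×10^5 rad/s.
I_d = C dV/dt, so |I_d|_max = C V₀ ω = (1.392×10^-12)(18.5)(2.31×10^5) = 5.95×10^-6 A.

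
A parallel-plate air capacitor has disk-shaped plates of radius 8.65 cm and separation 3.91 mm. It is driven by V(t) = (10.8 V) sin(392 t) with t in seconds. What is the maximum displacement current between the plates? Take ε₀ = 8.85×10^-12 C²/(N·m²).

2.25×10^-7 A

C = ε₀A/d = (8.85×10^-12)(0.02351)/(3.91×10^-3) = 5.321×10^-11 F; ω = 392 rad/s.
I_d = C dV/dt, so |I_d|_max = C V₀ ω = (5.321×10^-11)(10.8)(392) = 2.25×10^-7 A.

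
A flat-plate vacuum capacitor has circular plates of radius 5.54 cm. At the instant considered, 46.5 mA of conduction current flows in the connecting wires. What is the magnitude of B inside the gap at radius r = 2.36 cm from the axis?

7.15×10^-8 T

By continuity the displacement current in the gap matches the conduction current: I_d = 0.0465 A.
An Ampèrian loop of radius r encloses a fraction (r/R)² of I_d. Then B·2πr = μ₀ I_d (r/R)², giving B = μ₀ I_d r/(2πR²) = 7.15×10^-8 T.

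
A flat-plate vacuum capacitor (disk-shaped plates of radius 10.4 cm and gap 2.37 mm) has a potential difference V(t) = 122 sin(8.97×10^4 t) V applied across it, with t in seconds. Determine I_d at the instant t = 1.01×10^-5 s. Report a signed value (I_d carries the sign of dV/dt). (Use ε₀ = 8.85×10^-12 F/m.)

8.57×10^-4 A

C = ε₀A/d = (8.85×10^-12)(0.03398)/(2.37×10^-3) = 1.269×10^-10 F. dV/dt = V₀ω·cos(ωt); at ωt = 0.90597 rad this factor is 0.6169.
I_d = C dV/dt = (1.269×10^-10)(122)(8.97×10^4)(0.6169) = 8.57×10^-4 A.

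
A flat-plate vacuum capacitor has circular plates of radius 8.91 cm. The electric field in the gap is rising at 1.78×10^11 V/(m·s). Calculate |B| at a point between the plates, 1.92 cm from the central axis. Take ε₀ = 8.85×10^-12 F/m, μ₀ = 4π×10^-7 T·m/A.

Through the whole plate area (πR² = 0.02494 m²), I_d = ε₀ πR² dE/dt = 0.03929 A.
∮B·dl = μ₀ I_d,enc with I_d,enc = I_d r²/R² = 1.824×10^-3 A; so B = μ₀ I_d,enc/(2πr) = 1.90×10^-8 T.

1.90×10^-8 T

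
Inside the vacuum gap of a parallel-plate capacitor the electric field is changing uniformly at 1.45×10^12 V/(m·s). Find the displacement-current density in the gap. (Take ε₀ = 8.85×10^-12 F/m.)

12.8 A/m²

J_d = ε₀ ∂E/∂t, so J_d = 12.8 A/m².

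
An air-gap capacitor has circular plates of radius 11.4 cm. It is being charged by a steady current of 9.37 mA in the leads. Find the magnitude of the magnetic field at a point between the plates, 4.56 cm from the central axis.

6.58×10^-9 T

By continuity the displacement current in the gap matches the conduction current: I_d = 9.37×10^-3 A.
An Ampèrian loop of radius r encloses a fraction (r/R)² of I_d. Then B·2πr = μ₀ I_d (r/R)², giving B = μ₀ I_d r/(2πR²) = 6.58×10^-9 T.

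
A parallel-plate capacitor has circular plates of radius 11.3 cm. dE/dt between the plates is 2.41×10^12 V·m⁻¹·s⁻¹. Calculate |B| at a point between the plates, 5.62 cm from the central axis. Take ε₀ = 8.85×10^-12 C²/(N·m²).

Through the whole plate area (πR² = 0.04011 m²), I_d = ε₀ πR² dE/dt = 0.8555 A.
∮B·dl = μ₀ I_d,enc with I_d,enc = I_d r²/R² = 0.2116 A; so B = μ₀ I_d,enc/(2πr) = 7.53×10^-7 T.

7.53×10^-7 T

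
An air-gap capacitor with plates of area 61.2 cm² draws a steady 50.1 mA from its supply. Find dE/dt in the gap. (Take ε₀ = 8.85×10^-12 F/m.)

Charge continuity gives I_d = I = 0.0501 A between the plates.
Inverting I_d = ε₀ A dE/dt gives dE/dt = 0.0501 / (8.85×10^-12 · 6.12×10^-3) = 9.25×10^11 V/(m·s).

9.25×10^11 V/(m·s)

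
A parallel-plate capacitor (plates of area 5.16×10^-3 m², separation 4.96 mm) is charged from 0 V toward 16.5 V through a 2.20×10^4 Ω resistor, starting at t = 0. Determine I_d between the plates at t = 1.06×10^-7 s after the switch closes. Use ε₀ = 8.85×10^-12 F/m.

4.44×10^-4 A

C = ε₀A/d = (8.85×10^-12)(5.16×10^-3)/(4.96×10^-3) = 9.207×10^-12 F and τ = RC = 2.026×10^-7 s. I_d in the gap equals the RC charging current.
I_d(t) = (V₀/R) e^(−t/τ) = 7.500×10^-4 · e^(−0.5232) = 4.44×10^-4 A.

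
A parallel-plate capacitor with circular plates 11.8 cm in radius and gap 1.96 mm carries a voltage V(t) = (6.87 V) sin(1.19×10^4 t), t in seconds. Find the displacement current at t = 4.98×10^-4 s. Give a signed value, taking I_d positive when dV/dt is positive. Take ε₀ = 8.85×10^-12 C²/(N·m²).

dE/dt = (V₀ω/d)·cos(ωt) with ωt = 5.9262 rad: (6.87)(1.19×10^4)(0.9370)/(1.96×10^-3) = 3.908×10^7 V/(m·s).
I_d = ε₀ A dE/dt = (8.85×10^-12)(0.04374)(3.908×10^7) = 1.51×10^-5 A.

1.51×10^-5 A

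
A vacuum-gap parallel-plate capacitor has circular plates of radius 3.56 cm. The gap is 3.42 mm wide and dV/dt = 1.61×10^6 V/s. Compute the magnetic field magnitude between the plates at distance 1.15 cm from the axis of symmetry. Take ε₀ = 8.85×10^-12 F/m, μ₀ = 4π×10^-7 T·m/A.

dE/dt = (dV/dt)/d = 4.708×10^8 V/(m·s); I_d = ε₀(πR²)(dE/dt) = (8.85×10^-12)(3.982×10^-3)(4.708×10^8) = 1.659×10^-5 A.
∮B·dl = μ₀ I_d,enc with I_d,enc = I_d r²/R² = 1.731×10^-6 A; so B = μ₀ I_d,enc/(2πr) = 3.01×10^-11 T.

3.01×10^-11 T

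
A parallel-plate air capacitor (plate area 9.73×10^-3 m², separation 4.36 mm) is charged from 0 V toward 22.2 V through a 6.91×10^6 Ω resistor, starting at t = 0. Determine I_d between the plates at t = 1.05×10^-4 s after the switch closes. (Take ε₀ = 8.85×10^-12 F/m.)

C = ε₀A/d = (8.85×10^-12)(9.73×10^-3)/(4.36×10^-3) = 1.975×10^-11 F and τ = RC = 1.365×10^-4 s. I_d in the gap equals the RC charging current.
I_d(t) = (V₀/R) e^(−t/τ) = 3.213×10^-6 · e^(−0.7692) = 1.49×10^-6 A.

1.49×10^-6 A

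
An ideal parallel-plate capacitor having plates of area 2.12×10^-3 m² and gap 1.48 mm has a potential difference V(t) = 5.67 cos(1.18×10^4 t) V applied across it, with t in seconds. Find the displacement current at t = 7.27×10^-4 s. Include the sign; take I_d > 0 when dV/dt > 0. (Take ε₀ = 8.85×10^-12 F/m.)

-6.35×10^-7 A

dV/dt = (5.67)(1.18×10^4)·−sin(8.5786) = -5.010×10^4 V/s.
I_d = C dV/dt with C = ε₀A/d = (8.85×10^-12)(2.12×10^-3)/(1.48×10^-3) = 1.268×10^-11 F, so I_d = (1.268×10^-11)(-5.010×10^4) = -6.35×10^-7 A.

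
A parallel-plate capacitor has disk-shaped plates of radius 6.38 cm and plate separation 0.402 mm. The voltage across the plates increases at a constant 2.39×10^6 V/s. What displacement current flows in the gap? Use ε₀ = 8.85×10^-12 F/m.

E = V/d so dE/dt = (dV/dt)/d = 5.945×10^9 V/(m·s), and I_d = ε₀ A dE/dt = (8.85×10^-12)(0.01279)(5.945×10^9) = 6.73×10^-4 A.

6.73×10^-4 A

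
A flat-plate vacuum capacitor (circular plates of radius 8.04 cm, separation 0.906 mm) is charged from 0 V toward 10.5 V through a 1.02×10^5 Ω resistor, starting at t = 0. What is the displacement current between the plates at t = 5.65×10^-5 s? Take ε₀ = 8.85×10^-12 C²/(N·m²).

With C = ε₀A/d = (8.85×10^-12)(0.02031)/(9.06×10^-4) = 1.984×10^-10 F, the time constant is τ = RC = 2.024×10^-5 s, so t/τ = 2.792 and e^(−t/τ) = 0.06130.
I_d = I_cond = (V₀/R) e^(−t/τ) = (1.029×10^-4)(0.06130) = 6.31×10^-6 A.

6.31×10^-6 A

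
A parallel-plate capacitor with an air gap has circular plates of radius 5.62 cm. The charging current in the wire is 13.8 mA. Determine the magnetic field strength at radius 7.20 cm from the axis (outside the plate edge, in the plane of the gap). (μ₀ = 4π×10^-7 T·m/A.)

3.83×10^-8 T

Between the plates the displacement current equals the wire current: I_d = 13.8 mA = 0.0138 A.
For r ≥ R the full I_d is enclosed: B = μ₀ I_d/(2πr) = (4π×10^-7)(0.0138)/(2π·0.0720) = 3.83×10^-8 T.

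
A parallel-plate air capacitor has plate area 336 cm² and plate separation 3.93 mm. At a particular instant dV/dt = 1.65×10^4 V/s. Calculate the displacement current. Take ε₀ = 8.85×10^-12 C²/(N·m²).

C = ε₀A/d = (8.85×10^-12)(0.0336)/(3.93×10^-3) = 7.566×10^-11 F.
I_d = C dV/dt = (7.566×10^-11)(1.65×10^4) = 1.25×10^-6 A.

1.25×10^-6 A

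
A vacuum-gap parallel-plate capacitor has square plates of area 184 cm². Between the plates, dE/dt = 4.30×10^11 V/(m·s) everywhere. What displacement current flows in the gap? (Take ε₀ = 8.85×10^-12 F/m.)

0.0700 A

With a uniform field, Φ_E = EA, so I_d = ε₀ A dE/dt = 0.0700 A.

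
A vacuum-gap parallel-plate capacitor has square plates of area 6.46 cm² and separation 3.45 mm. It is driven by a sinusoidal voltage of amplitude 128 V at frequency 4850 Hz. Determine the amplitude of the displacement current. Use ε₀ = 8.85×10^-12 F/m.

(dE/dt)_max = V₀ω/d = 1.130×10^9 V/(m·s); ω = 2πf = 3.047×10^4 rad/s.
I_d,max = ε₀ A (dE/dt)_max = (8.85×10^-12)(6.46×10^-4)(1.130×10^9) = 6.46×10^-6 A.

6.46×10^-6 A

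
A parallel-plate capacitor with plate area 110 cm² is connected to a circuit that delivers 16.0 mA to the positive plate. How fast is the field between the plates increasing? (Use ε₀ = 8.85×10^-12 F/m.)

1.64×10^11 V/(m·s)

By continuity, I_d in the gap equals the 16.0 mA flowing in the wire.
Since I_d = ε₀ A dE/dt, dE/dt = I_d/(ε₀A) = (0.0160)/((8.85×10^-12)(0.0110)) = 1.64×10^11 V/(m·s).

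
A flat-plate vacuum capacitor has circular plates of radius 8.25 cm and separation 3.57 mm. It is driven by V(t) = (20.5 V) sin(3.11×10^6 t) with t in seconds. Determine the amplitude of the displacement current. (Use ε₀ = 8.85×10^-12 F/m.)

3.38×10^-3 A

C = ε₀A/d = (8.85×10^-12)(0.02138)/(3.57×10^-3) = 5.300×10^-11 F; ω = 3.11×10^6 rad/s.
I_d = C dV/dt, so |I_d|_max = C V₀ ω = (5.300×10^-11)(20.5)(3.11×10^6) = 3.38×10^-3 A.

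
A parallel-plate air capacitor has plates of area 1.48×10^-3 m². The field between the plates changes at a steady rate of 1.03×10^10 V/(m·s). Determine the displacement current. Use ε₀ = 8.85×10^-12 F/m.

I_d = ε₀ A (dE/dt) = (8.85×10^-12)(1.48×10^-3 m²)(1.03×10^10) = 1.35×10^-4 A.

1.35×10^-4 A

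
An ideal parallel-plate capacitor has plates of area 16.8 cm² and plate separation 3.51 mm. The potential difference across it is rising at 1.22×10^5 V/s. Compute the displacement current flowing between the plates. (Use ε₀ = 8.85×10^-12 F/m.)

5.17×10^-7 A

The field between the plates is E = V/d, so dE/dt = (1.22×10^5)/(3.51×10^-3 m) = 3.476×10^7 V/(m·s).
I_d = ε₀ A (dE/dt) = (8.85×10^-12)(1.68×10^-3)(3.476×10^7) = 5.17×10^-7 A.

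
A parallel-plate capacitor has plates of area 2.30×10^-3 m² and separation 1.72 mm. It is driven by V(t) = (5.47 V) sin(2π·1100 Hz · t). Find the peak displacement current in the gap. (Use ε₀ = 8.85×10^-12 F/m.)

(dE/dt)_max = V₀ω/d = 2.198×10^7 V/(m·s); ω = 2πf = 6912 rad/s.
I_d,max = ε₀ A (dE/dt)_max = (8.85×10^-12)(2.30×10^-3)(2.198×10^7) = 4.47×10^-7 A.

4.47×10^-7 A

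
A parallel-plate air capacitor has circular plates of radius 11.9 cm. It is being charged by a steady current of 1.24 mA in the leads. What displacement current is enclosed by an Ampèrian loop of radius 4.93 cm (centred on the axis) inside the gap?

No conduction current crosses the gap, so I_d there equals the 1.24×10^-3 A in the leads.
The field is uniform, so I_d,enc = I_d (r/R)² = (1.24×10^-3)(4.93/11.9)² = 2.13×10^-4 A.

2.13×10^-4 A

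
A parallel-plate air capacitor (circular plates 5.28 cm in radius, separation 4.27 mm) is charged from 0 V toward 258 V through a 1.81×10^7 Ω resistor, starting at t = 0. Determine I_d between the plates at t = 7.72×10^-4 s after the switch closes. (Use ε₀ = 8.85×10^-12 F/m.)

With C = ε₀A/d = (8.85×10^-12)(8.758×10^-3)/(4.27×10^-3) = 1.815×10^-11 F, the time constant is τ = RC = 3.285×10^-4 s, so t/τ = 2.350 and e^(−t/τ) = 0.09537.
I_d = I_cond = (V₀/R) e^(−t/τ) = (1.425×10^-5)(0.09537) = 1.36×10^-6 A.

1.36×10^-6 A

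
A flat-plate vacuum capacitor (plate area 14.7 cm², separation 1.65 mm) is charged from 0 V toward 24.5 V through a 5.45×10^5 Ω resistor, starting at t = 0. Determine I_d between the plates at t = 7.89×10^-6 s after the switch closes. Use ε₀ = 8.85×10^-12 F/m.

7.17×10^-6 A

C = ε₀A/d = (8.85×10^-12)(1.47×10^-3)/(1.65×10^-3) = 7.885×10^-12 F, so τ = RC = 4.297×10^-6 s.
The conduction current is I(t) = (V₀/R) e^(−t/τ), and the displacement current between the plates equals it.
t/τ = 1.836; I_d = (24.5/5.45×10^5) · e^(−1.836) = (4.495×10^-5)(0.1595) = 7.17×10^-6 A.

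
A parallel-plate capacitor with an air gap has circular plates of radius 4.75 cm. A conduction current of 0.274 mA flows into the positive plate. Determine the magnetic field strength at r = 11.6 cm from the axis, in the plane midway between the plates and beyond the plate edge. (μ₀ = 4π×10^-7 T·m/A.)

4.72×10^-10 T

Between the plates the displacement current equals the wire current: I_d = 0.274 mA = 2.74×10^-4 A.
For r ≥ R the full I_d is enclosed: B = μ₀ I_d/(2πr) = (4π×10^-7)(2.74×10^-4)/(2π·0.116) = 4.72×10^-10 T.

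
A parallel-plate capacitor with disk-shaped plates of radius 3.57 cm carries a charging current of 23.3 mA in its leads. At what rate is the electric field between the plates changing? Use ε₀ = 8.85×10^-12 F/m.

By continuity, I_d in the gap equals the 23.3 mA flowing in the wire.
Since I_d = ε₀ A dE/dt, dE/dt = I_d/(ε₀A) = (0.0233)/((8.85×10^-12)(4.004×10^-3)) = 6.58×10^11 V/(m·s).

6.58×10^11 V/(m·s)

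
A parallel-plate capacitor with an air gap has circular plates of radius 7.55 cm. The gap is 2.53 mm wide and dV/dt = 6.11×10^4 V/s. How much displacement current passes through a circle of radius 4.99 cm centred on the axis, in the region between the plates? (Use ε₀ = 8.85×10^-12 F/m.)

With E = V/d, dE/dt = 2.415×10^7 V/(m·s) and πR² = 0.01791 m², giving I_d = ε₀ πR² dE/dt = 3.828×10^-6 A.
Through an area πr² the displacement current is I_d·(πr²/πR²) = I_d (r/R)² = 1.67×10^-6 A.

1.67×10^-6 A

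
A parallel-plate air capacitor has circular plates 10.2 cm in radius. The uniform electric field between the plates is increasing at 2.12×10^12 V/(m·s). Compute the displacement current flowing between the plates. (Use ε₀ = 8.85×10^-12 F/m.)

0.613 A

With a uniform field, Φ_E = EA, so I_d = ε₀ A dE/dt = 0.613 A.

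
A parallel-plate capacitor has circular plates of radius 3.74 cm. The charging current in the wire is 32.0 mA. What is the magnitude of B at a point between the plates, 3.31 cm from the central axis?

1.51×10^-7 T

No conduction current crosses the gap, so I_d there equals the 0.0320 A in the leads.
For r < R the Ampère–Maxwell law gives B(2πr) = μ₀ I_d (r²/R²), so B = μ₀ I_d r/(2πR²) = (4π×10^-7)(0.0320)(0.0331)/(2π·0.0374²) = 1.51×10^-7 T.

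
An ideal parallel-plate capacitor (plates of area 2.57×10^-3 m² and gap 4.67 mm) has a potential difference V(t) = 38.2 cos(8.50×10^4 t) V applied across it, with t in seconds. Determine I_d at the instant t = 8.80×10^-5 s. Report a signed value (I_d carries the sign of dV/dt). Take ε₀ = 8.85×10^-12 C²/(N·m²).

dE/dt = (V₀ω/d)·−sin(ωt) with ωt = 7.48 rad: (38.2)(8.50×10^4)(-0.9309)/(4.67×10^-3) = -6.472×10^8 V/(m·s).
I_d = ε₀ A dE/dt = (8.85×10^-12)(2.57×10^-3)(-6.472×10^8) = -1.47×10^-5 A.

-1.47×10^-5 A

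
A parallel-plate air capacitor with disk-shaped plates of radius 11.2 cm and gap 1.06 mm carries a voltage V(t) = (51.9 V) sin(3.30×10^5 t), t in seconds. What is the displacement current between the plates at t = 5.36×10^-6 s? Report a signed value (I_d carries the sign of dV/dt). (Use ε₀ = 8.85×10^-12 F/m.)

C = ε₀A/d = (8.85×10^-12)(0.03941)/(1.06×10^-3) = 3.290×10^-10 F. dV/dt = V₀ω·cos(ωt); at ωt = 1.7688 rad this factor is -0.1967.
I_d = C dV/dt = (3.290×10^-10)(51.9)(3.30×10^5)(-0.1967) = -1.11×10^-3 A.

-1.11×10^-3 A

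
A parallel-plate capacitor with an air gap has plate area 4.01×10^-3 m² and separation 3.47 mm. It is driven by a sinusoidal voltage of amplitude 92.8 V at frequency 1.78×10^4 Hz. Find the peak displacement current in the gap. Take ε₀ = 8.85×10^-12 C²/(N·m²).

(dE/dt)_max = V₀ω/d = 2.990×10^9 V/(m·s); ω = 2πf = 1.118×10^5 rad/s.
I_d,max = ε₀ A (dE/dt)_max = (8.85×10^-12)(4.01×10^-3)(2.990×10^9) = 1.06×10^-4 A.

1.06×10^-4 A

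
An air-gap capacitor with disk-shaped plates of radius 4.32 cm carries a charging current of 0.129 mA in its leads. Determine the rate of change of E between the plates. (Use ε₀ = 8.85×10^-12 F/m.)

2.49×10^9 V/(m·s)

Charge continuity gives I_d = I = 1.29×10^-4 A between the plates.
Since I_d = ε₀ A dE/dt, dE/dt = I_d/(ε₀A) = (1.29×10^-4)/((8.85×10^-12)(5.863×10^-3)) = 2.49×10^9 V/(m·s).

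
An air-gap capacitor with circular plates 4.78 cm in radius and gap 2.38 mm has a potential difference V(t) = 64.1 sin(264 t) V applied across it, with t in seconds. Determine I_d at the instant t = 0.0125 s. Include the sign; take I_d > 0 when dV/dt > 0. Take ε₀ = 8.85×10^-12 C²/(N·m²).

-4.46×10^-7 A

C = ε₀A/d = (8.85×10^-12)(7.178×10^-3)/(2.38×10^-3) = 2.669×10^-11 F. dV/dt = V₀ω·cos(ωt); at ωt = 3.3 rad this factor is -0.9875.
I_d = C dV/dt = (2.669×10^-11)(64.1)(264)(-0.9875) = -4.46×10^-7 A.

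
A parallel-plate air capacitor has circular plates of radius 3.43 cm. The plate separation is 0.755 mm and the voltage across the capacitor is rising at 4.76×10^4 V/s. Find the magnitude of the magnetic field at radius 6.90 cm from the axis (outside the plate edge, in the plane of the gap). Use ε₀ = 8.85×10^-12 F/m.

5.98×10^-12 T

With E = V/d, dE/dt = 6.305×10^7 V/(m·s) and πR² = 3.696×10^-3 m², giving I_d = ε₀ πR² dE/dt = 2.062×10^-6 A.
With r > R the enclosed displacement current is the full I_d; B = μ₀ I_d / (2πr) = 5.98×10^-12 T.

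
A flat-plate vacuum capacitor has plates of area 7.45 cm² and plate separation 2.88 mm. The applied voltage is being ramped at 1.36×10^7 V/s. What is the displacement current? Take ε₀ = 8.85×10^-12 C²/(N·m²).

C = ε₀A/d = (8.85×10^-12)(7.45×10^-4)/(2.88×10^-3) = 2.289×10^-12 F.
I_d = C dV/dt = (2.289×10^-12)(1.36×10^7) = 3.11×10^-5 A.

3.11×10^-5 A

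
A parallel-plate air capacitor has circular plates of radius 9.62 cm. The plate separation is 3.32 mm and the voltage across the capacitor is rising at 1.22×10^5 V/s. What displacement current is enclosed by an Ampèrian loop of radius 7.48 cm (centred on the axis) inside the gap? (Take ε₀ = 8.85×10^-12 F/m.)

5.72×10^-6 A

dE/dt = (dV/dt)/d = 3.675×10^7 V/(m·s); I_d = ε₀(πR²)(dE/dt) = (8.85×10^-12)(0.02907)(3.675×10^7) = 9.455×10^-6 A.
Through an area πr² the displacement current is I_d·(πr²/πR²) = I_d (r/R)² = 5.72×10^-6 A.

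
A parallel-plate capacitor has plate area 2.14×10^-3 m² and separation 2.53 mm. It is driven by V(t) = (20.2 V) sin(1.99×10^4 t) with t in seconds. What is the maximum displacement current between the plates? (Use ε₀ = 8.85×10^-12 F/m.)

(dE/dt)_max = V₀ω/d = 1.589×10^8 V/(m·s); ω = 1.99×10^4 rad/s.
I_d,max = ε₀ A (dE/dt)_max = (8.85×10^-12)(2.14×10^-3)(1.589×10^8) = 3.01×10^-6 A.

3.01×10^-6 A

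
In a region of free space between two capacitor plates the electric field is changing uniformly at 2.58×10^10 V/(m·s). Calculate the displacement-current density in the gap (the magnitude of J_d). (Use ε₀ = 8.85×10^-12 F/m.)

J_d = ε₀ ∂E/∂t, so J_d = 0.228 A/m².

0.228 A/m²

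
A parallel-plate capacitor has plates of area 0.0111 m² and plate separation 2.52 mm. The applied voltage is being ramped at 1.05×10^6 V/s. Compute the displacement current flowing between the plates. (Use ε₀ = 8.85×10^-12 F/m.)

E = V/d so dE/dt = (dV/dt)/d = 4.167×10^8 V/(m·s), and I_d = ε₀ A dE/dt = (8.85×10^-12)(0.0111)(4.167×10^8) = 4.09×10^-5 A.

4.09×10^-5 A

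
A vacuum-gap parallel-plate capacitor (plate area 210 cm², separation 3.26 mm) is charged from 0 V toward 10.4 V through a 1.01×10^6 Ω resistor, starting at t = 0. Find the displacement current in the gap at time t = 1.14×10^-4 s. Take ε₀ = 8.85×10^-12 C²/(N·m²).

1.42×10^-6 A

With C = ε₀A/d = (8.85×10^-12)(0.0210)/(3.26×10^-3) = 5.701×10^-11 F, the time constant is τ = RC = 5.758×10^-5 s, so t/τ = 1.980 and e^(−t/τ) = 0.1381.
I_d = I_cond = (V₀/R) e^(−t/τ) = (1.030×10^-5)(0.1381) = 1.42×10^-6 A.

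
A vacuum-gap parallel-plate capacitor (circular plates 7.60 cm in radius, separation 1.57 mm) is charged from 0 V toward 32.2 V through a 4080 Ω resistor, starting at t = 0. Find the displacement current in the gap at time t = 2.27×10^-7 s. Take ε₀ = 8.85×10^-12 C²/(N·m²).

4.58×10^-3 A

With C = ε₀A/d = (8.85×10^-12)(0.01815)/(1.57×10^-3) = 1.023×10^-10 F, the time constant is τ = RC = 4.174×10^-7 s, so t/τ = 0.5438 and e^(−t/τ) = 0.5805.
I_d = I_cond = (V₀/R) e^(−t/τ) = (7.892×10^-3)(0.5805) = 4.58×10^-3 A.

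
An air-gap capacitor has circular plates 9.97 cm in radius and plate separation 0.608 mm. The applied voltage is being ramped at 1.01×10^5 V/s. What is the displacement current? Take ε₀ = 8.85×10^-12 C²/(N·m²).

E = V/d so dE/dt = (dV/dt)/d = 1.661×10^8 V/(m·s), and I_d = ε₀ A dE/dt = (8.85×10^-12)(0.03123)(1.661×10^8) = 4.59×10^-5 A.

4.59×10^-5 A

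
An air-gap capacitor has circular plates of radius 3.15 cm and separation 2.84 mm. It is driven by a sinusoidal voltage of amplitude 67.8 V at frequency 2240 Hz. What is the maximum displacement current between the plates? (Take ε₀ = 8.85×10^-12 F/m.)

The displacement current equals the conduction current C dV/dt, which peaks at C V₀ ω.
With C = ε₀A/d = (8.85×10^-12)(3.117×10^-3)/(2.84×10^-3) = 9.713×10^-12 F and ω = 2πf = 1.407×10^4 rad/s, I_d,max = (9.713×10^-12)(67.8)(1.407×10^4) = 9.27×10^-6 A.

9.27×10^-6 A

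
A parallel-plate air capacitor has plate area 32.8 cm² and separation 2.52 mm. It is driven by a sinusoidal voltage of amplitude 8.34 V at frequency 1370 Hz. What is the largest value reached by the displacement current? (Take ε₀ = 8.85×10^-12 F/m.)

C = ε₀A/d = (8.85×10^-12)(3.28×10^-3)/(2.52×10^-3) = 1.152×10^-11 F; ω = 2πf = 8608 rad/s.
I_d = C dV/dt, so |I_d|_max = C V₀ ω = (1.152×10^-11)(8.34)(8608) = 8.27×10^-7 A.

8.27×10^-7 A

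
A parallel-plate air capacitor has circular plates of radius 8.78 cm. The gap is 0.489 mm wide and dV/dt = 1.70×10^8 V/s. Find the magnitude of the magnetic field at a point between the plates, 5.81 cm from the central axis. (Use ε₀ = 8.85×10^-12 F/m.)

With E = V/d, dE/dt = 3.476×10^11 V/(m·s) and πR² = 0.02422 m², giving I_d = ε₀ πR² dE/dt = 0.07451 A.
For r < R the Ampère–Maxwell law gives B(2πr) = μ₀ I_d (r²/R²), so B = μ₀ I_d r/(2πR²) = (4π×10^-7)(0.07451)(0.0581)/(2π·0.0878²) = 1.12×10^-7 T.

1.12×10^-7 T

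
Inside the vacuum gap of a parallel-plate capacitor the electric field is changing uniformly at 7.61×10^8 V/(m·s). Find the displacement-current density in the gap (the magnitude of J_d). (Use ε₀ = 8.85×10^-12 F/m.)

6.73×10^-3 A/m²

The displacement-current density is ε₀ ∂E/∂t = (8.85×10^-12)(7.61×10^8) = 6.73×10^-3 A/m².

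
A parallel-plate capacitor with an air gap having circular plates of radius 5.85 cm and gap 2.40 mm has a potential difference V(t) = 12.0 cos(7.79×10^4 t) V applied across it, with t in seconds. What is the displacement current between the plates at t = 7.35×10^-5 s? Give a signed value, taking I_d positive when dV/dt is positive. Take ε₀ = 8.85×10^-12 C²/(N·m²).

1.96×10^-5 A

dE/dt = (V₀ω/d)·−sin(ωt) with ωt = 5.72565 rad: (12.0)(7.79×10^4)(0.5291)/(2.40×10^-3) = 2.061×10^8 V/(m·s).
I_d = ε₀ A dE/dt = (8.85×10^-12)(0.01075)(2.061×10^8) = 1.96×10^-5 A.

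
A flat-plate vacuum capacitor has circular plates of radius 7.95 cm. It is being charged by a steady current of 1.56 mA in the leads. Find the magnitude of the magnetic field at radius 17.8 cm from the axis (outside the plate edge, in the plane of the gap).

1.75×10^-9 T

No conduction current crosses the gap, so I_d there equals the 1.56×10^-3 A in the leads.
For r ≥ R the full I_d is enclosed: B = μ₀ I_d/(2πr) = (4π×10^-7)(1.56×10^-3)/(2π·0.178) = 1.75×10^-9 T.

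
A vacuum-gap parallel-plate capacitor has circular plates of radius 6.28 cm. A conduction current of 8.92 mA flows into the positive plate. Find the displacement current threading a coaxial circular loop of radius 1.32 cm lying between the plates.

3.94×10^-4 A

Between the plates the displacement current equals the wire current: I_d = 8.92 mA = 8.92×10^-3 A.
The field is uniform, so I_d,enc = I_d (r/R)² = (8.92×10^-3)(1.32/6.28)² = 3.94×10^-4 A.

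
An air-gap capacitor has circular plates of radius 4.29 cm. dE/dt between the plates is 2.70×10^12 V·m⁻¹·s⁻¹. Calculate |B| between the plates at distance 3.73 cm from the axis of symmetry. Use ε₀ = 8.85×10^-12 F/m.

Through the whole plate area (πR² = 5.782×10^-3 m²), I_d = ε₀ πR² dE/dt = 0.1382 A.
∮B·dl = μ₀ I_d,enc with I_d,enc = I_d r²/R² = 0.1045 A; so B = μ₀ I_d,enc/(2πr) = 5.60×10^-7 T.

5.60×10^-7 T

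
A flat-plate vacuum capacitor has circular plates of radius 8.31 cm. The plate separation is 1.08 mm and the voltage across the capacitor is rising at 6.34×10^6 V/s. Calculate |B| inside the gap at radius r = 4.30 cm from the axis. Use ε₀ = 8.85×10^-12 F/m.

1.40×10^-9 T

With E = V/d, dE/dt = 5.870×10^9 V/(m·s) and πR² = 0.02169 m², giving I_d = ε₀ πR² dE/dt = 1.127×10^-3 A.
An Ampèrian loop of radius r encloses a fraction (r/R)² of I_d. Then B·2πr = μ₀ I_d (r/R)², giving B = μ₀ I_d r/(2πR²) = 1.40×10^-9 T.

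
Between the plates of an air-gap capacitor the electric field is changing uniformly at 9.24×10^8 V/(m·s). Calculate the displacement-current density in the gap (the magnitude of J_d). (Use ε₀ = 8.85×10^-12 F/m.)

J_d = ε₀ ∂E/∂t, so J_d = 8.18×10^-3 A/m².

8.18×10^-3 A/m²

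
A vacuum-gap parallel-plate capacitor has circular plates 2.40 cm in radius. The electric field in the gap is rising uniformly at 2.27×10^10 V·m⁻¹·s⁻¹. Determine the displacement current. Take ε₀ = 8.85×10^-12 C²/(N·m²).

The displacement current is ε₀ times dΦ_E/dt = ε₀ A dE/dt = (8.85×10^-12)(1.810×10^-3)(2.27×10^10) = 3.64×10^-4 A.

3.64×10^-4 A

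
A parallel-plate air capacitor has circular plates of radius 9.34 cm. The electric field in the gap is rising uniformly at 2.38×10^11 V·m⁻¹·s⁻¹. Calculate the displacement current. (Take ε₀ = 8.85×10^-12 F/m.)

I_d = ε₀ A (dE/dt) = (8.85×10^-12)(0.02741 m²)(2.38×10^11) = 0.0577 A.

0.0577 A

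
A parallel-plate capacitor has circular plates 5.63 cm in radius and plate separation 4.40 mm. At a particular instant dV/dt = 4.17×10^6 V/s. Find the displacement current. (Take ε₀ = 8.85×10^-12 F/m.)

8.35×10^-5 A

The field between the plates is E = V/d, so dE/dt = (4.17×10^6)/(4.40×10^-3 m) = 9.477×10^8 V/(m·s).
I_d = ε₀ A (dE/dt) = (8.85×10^-12)(9.958×10^-3)(9.477×10^8) = 8.35×10^-5 A.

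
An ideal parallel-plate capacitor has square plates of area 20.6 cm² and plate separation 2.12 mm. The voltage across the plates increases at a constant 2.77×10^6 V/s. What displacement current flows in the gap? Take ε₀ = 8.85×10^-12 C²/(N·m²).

C = ε₀A/d = (8.85×10^-12)(2.06×10^-3)/(2.12×10^-3) = 8.600×10^-12 F.
I_d = C dV/dt = (8.600×10^-12)(2.77×10^6) = 2.38×10^-5 A.

2.38×10^-5 A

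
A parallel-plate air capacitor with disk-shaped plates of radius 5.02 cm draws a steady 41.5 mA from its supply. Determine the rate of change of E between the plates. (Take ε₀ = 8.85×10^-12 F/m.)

5.92×10^11 V/(m·s)

The displacement current between the plates equals the conduction current, I_d = 41.5 mA.
Since I_d = ε₀ A dE/dt, dE/dt = I_d/(ε₀A) = (0.0415)/((8.85×10^-12)(7.917×10^-3)) = 5.92×10^11 V/(m·s).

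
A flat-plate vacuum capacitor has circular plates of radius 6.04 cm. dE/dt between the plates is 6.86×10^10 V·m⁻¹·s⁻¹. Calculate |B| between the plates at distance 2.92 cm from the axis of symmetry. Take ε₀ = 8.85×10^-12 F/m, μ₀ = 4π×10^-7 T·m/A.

I_d = ε₀ dΦ_E/dt = ε₀ πR² (dE/dt) = (8.85×10^-12)(0.01146)(6.86×10^10) = 6.957×10^-3 A through the full plate area.
For r < R the Ampère–Maxwell law gives B(2πr) = μ₀ I_d (r²/R²), so B = μ₀ I_d r/(2πR²) = (4π×10^-7)(6.957×10^-3)(0.0292)/(2π·0.0604²) = 1.11×10^-8 T.

1.11×10^-8 T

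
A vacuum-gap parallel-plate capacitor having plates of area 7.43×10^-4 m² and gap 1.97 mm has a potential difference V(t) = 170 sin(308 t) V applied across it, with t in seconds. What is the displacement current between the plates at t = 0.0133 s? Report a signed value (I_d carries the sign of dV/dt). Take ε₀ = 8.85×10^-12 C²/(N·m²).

dV/dt = (170)(308)·cos(4.0964) = -3.025×10^4 V/s.
I_d = C dV/dt with C = ε₀A/d = (8.85×10^-12)(7.43×10^-4)/(1.97×10^-3) = 3.338×10^-12 F, so I_d = (3.338×10^-12)(-3.025×10^4) = -1.01×10^-7 A.

-1.01×10^-7 A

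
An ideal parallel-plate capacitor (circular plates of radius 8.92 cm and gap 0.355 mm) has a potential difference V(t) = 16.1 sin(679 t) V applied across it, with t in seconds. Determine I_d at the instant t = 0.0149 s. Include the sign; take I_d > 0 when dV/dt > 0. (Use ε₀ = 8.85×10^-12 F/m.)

C = ε₀A/d = (8.85×10^-12)(0.02500)/(3.55×10^-4) = 6.232×10^-10 F. dV/dt = V₀ω·cos(ωt); at ωt = 10.1171 rad this factor is -0.7698.
I_d = C dV/dt = (6.232×10^-10)(16.1)(679)(-0.7698) = -5.24×10^-6 A.

-5.24×10^-6 A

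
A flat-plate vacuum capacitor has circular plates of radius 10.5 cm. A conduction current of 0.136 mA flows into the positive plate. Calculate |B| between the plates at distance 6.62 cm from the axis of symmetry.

Between the plates the displacement current equals the wire current: I_d = 0.136 mA = 1.36×10^-4 A.
For r < R the Ampère–Maxwell law gives B(2πr) = μ₀ I_d (r²/R²), so B = μ₀ I_d r/(2πR²) = (4π×10^-7)(1.36×10^-4)(0.0662)/(2π·0.105²) = 1.63×10^-10 T.

1.63×10^-10 T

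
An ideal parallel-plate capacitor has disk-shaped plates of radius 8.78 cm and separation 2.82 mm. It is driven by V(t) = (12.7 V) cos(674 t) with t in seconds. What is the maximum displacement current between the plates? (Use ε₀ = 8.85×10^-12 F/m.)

6.51×10^-7 A

C = ε₀A/d = (8.85×10^-12)(0.02422)/(2.82×10^-3) = 7.601×10^-11 F; ω = 674 rad/s.
I_d = C dV/dt, so |I_d|_max = C V₀ ω = (7.601×10^-11)(12.7)(674) = 6.51×10^-7 A.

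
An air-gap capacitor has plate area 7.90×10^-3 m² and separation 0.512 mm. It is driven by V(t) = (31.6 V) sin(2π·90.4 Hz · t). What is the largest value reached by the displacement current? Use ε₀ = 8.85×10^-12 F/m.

C = ε₀A/d = (8.85×10^-12)(7.90×10^-3)/(5.12×10^-4) = 1.366×10^-10 F; ω = 2πf = 568.0 rad/s.
I_d = C dV/dt, so |I_d|_max = C V₀ ω = (1.366×10^-10)(31.6)(568.0) = 2.45×10^-6 A.

2.45×10^-6 A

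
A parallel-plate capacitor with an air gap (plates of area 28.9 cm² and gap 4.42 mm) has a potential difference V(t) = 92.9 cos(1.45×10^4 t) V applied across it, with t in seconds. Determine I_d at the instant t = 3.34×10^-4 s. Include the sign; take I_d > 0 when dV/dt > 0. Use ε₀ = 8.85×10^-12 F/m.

dV/dt = (92.9)(1.45×10^4)·−sin(4.843) = 1.336×10^6 V/s.
I_d = C dV/dt with C = ε₀A/d = (8.85×10^-12)(2.89×10^-3)/(4.42×10^-3) = 5.787×10^-12 F, so I_d = (5.787×10^-12)(1.336×10^6) = 7.73×10^-6 A.

7.73×10^-6 A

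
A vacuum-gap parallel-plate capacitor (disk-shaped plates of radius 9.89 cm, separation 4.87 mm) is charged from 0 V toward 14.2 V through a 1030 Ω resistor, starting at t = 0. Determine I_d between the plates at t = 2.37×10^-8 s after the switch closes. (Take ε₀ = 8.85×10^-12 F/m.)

C = ε₀A/d = (8.85×10^-12)(0.03073)/(4.87×10^-3) = 5.584×10^-11 F, so τ = RC = 5.752×10^-8 s.
The conduction current is I(t) = (V₀/R) e^(−t/τ), and the displacement current between the plates equals it.
t/τ = 0.4120; I_d = (14.2/1030) · e^(−0.4120) = (0.01379)(0.6623) = 9.13×10^-3 A.

9.13×10^-3 A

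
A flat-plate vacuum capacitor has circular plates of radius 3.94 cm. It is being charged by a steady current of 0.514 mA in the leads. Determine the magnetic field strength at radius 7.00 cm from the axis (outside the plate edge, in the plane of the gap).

1.47×10^-9 T

Between the plates the displacement current equals the wire current: I_d = 0.514 mA = 5.14×10^-4 A.
Outside the plates the loop encloses all of I_d, so B·2πr = μ₀ I_d and B = 1.47×10^-9 T.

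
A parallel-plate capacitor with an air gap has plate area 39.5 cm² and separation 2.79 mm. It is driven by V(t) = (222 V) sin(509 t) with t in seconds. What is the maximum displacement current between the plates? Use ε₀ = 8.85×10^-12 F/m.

1.42×10^-6 A

C = ε₀A/d = (8.85×10^-12)(3.95×10^-3)/(2.79×10^-3) = 1.253×10^-11 F; ω = 509 rad/s.
I_d = C dV/dt, so |I_d|_max = C V₀ ω = (1.253×10^-11)(222)(509) = 1.42×10^-6 A.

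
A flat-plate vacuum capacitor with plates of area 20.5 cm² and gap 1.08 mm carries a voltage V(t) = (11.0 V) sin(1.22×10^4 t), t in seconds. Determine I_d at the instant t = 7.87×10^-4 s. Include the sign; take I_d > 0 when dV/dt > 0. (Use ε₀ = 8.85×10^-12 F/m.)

-2.22×10^-6 A

dE/dt = (V₀ω/d)·cos(ωt) with ωt = 9.6014 rad: (11.0)(1.22×10^4)(-0.9844)/(1.08×10^-3) = -1.223×10^8 V/(m·s).
I_d = ε₀ A dE/dt = (8.85×10^-12)(2.05×10^-3)(-1.223×10^8) = -2.22×10^-6 A.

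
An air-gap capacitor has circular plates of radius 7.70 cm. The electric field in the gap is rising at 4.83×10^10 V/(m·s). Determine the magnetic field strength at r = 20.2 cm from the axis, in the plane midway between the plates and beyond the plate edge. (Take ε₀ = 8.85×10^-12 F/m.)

7.88×10^-9 T

Through the whole plate area (πR² = 0.01863 m²), I_d = ε₀ πR² dE/dt = 7.963×10^-3 A.
Outside the plates the loop encloses all of I_d, so B·2πr = μ₀ I_d and B = 7.88×10^-9 T.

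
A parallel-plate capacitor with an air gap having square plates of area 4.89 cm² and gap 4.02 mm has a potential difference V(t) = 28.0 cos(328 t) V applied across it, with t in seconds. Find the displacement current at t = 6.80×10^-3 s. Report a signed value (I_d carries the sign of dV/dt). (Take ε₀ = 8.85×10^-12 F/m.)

-7.81×10^-9 A

dE/dt = (V₀ω/d)·−sin(ωt) with ωt = 2.2304 rad: (28.0)(328)(-0.7902)/(4.02×10^-3) = -1.805×10^6 V/(m·s).
I_d = ε₀ A dE/dt = (8.85×10^-12)(4.89×10^-4)(-1.805×10^6) = -7.81×10^-9 A.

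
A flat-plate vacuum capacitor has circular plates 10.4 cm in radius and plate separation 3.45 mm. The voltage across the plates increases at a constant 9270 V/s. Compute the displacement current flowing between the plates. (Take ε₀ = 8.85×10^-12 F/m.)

8.08×10^-7 A

C = ε₀A/d = (8.85×10^-12)(0.03398)/(3.45×10^-3) = 8.717×10^-11 F.
I_d = C dV/dt = (8.717×10^-11)(9270) = 8.08×10^-7 A.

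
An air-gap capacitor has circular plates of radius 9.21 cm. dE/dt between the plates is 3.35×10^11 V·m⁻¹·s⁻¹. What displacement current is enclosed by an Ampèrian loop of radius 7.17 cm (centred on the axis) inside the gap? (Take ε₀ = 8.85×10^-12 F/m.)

Total displacement current: I_d = ε₀(πR²)(dE/dt) = (8.85×10^-12)(0.02665)(3.35×10^11) = 0.07901 A.
Since J_d is uniform, the enclosed fraction is (r/R)² = 0.6061, giving I_d,enc = 0.0479 A.

0.0479 A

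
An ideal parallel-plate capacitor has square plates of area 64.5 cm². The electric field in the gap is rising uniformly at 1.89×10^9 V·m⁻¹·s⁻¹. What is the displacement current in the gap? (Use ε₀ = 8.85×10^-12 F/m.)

I_d = ε₀ A (dE/dt) = (8.85×10^-12)(6.45×10^-3 m²)(1.89×10^9) = 1.08×10^-4 A.

1.08×10^-4 A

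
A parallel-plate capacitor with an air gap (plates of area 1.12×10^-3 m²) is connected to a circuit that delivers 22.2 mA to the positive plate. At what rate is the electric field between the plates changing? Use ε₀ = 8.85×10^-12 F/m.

By continuity, I_d in the gap equals the 22.2 mA flowing in the wire.
Inverting I_d = ε₀ A dE/dt gives dE/dt = 0.0222 / (8.85×10^-12 · 1.12×10^-3) = 2.24×10^12 V/(m·s).

2.24×10^12 V/(m·s)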